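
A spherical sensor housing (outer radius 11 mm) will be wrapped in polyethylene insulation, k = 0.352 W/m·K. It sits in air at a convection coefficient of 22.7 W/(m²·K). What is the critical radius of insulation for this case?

r_cr ≈ 31 mm

For a sphere r_cr = 2k/h = 2×0.352/22.7
r_cr = 31 mm; since the bare radius (11 mm) is below r_cr, adding a thin layer of insulation will *increase* heat loss.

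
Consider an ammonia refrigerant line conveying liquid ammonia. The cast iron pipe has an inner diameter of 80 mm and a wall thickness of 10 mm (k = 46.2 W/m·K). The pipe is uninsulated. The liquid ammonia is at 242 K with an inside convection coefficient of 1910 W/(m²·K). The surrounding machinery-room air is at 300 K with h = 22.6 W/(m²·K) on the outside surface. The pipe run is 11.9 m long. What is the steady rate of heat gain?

Q ≈ 4800 W

Cylindrical conduction, so R = ln(r₂/r₁)/(2πkL) per layer, in series:
R_inner film = 1/(h_i·2πr₁L) = 1/(1910×2π×0.04×11.9) = 1.751×10^-4 K/W
R_cast iron pipe wall = ln(50/40)/(2π×46.2×11.9) = 6.46×10^-5 K/W
R_outer film = 1/(h_o·2πr_oL) = 1/(22.6×2π×0.05×11.9) = 0.01184 K/W
R_total = 0.01208 K/W
Q = ΔT/R_total = 58/0.01208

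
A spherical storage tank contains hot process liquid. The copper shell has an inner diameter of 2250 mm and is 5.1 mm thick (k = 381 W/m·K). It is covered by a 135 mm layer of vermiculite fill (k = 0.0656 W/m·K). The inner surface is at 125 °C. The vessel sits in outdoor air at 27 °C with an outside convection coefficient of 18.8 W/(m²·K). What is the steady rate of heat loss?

Radial (spherical) resistances in series:
R_copper shell = (1/1.125 − 1/1.1301)/(4π×381) = 8.378×10^-7 K/W
R_vermiculite fill = (1/1.1301 − 1/1.2651)/(4π×0.0656) = 0.1145 K/W
R_outer film = 1/(h·4πr_o²) = 1/(18.8×4π×1.2651²) = 0.002645 K/W
R_total = 0.1172 K/W
Q = ΔT/R_total = 98/0.1172

Q ≈ 836 W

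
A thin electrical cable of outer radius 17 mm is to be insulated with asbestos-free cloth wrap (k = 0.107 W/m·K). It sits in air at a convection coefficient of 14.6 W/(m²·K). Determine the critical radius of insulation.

r_cr ≈ 7.33 mm

For a cylinder r_cr = k/h = 0.107/14.6
r_cr = 7.33 mm; since the bare radius (17 mm) is above r_cr, any added insulation will reduce heat loss.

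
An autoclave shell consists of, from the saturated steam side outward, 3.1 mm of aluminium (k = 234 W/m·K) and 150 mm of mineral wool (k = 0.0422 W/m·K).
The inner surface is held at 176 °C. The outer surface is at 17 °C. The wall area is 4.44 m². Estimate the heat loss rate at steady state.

Q ≈ 199 W

Series thermal resistances:
R_aluminium = L/(kA) = 0.0031/(234×4.44) = 2.984×10^-6 K/W
R_mineral wool = L/(kA) = 0.15/(0.0422×4.44) = 0.8006 K/W
R_total = 0.8006 K/W
Q = ΔT / R_total = 159 / 0.8006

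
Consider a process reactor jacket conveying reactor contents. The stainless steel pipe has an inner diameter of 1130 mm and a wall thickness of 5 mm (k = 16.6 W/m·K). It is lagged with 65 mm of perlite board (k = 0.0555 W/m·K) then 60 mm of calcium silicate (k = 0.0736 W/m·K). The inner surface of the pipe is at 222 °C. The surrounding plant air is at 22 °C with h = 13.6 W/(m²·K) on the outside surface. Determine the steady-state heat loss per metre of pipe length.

q′ ≈ 383 W/m

Cylindrical conduction, so R = ln(r₂/r₁)/(2πkL) per layer, in series:
R_stainless steel pipe wall = ln(570/565)/(2π×16.6×1) = 8.447×10^-5 K/W
R_perlite board = ln(635/570)/(2π×0.0555×1) = 0.3097 K/W
R_calcium silicate = ln(695/635)/(2π×0.0736×1) = 0.1952 K/W
R_outer film = 1/(h_o·2πr_oL) = 1/(13.6×2π×0.695×1) = 0.01684 K/W
R_total = 0.5218 K/W
Q = ΔT/R_total = 200/0.5218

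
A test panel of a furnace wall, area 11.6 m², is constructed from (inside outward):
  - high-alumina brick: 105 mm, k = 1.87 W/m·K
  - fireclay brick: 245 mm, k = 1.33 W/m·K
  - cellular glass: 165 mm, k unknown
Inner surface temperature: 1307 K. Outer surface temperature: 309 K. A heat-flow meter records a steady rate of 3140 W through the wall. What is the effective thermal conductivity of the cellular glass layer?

k ≈ 0.0479 W/(m·K)

Using the resistance-network approach (series):
R_high-alumina brick = L/(kA) = 0.105/(1.87×11.6) = 0.00484 K/W
R_fireclay brick = L/(kA) = 0.245/(1.33×11.6) = 0.01588 K/W
Sum of known resistances R_other = 0.02072 K/W
Total R = ΔT/Q = 998/3140 = 0.3178 K/W
R_cellular glass = R_total − R_other = 0.2971 K/W
k = L/(R·A) = 0.165/(0.2971×11.6)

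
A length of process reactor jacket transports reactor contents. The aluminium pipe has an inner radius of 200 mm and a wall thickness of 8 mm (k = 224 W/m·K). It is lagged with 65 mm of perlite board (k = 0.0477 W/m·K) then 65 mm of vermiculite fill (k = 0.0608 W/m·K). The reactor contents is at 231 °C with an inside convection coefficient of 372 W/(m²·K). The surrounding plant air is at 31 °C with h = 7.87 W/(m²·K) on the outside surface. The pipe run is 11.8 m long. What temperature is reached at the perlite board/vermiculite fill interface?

T ≈ 112 °C

Treating each annulus and film as a series resistance:
R_inner film = 1/(h_i·2πr₁L) = 1/(372×2π×0.2×11.8) = 1.813×10^-4 K/W
R_aluminium pipe wall = ln(208/200)/(2π×224×11.8) = 2.362×10^-6 K/W
R_perlite board = ln(273/208)/(2π×0.0477×11.8) = 0.07689 K/W
R_vermiculite fill = ln(338/273)/(2π×0.0608×11.8) = 0.04738 K/W
R_outer film = 1/(h_o·2πr_oL) = 1/(7.87×2π×0.338×11.8) = 0.00507 K/W
R_total = 0.1295 K/W
Q = ΔT/R_total = 200/0.1295
Q = 1540 W
T_interface = T_inner − Q·ΣR(inner→interface) = 231 − 1540×0.07708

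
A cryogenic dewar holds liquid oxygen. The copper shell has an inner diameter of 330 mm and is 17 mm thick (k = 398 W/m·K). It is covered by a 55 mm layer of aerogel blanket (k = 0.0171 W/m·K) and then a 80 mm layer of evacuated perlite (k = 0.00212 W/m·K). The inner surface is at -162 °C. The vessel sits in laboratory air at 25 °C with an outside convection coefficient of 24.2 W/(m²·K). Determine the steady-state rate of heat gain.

Q ≈ 4.07 W

Radial (spherical) resistances in series:
R_copper shell = (1/0.165 − 1/0.182)/(4π×398) = 1.132×10^-4 K/W
R_aerogel blanket = (1/0.182 − 1/0.237)/(4π×0.0171) = 5.934 K/W
R_evacuated perlite = (1/0.237 − 1/0.317)/(4π×0.00212) = 39.97 K/W
R_outer film = 1/(h·4πr_o²) = 1/(24.2×4π×0.317²) = 0.03272 K/W
R_total = 45.94 K/W
Q = ΔT/R_total = 187/45.94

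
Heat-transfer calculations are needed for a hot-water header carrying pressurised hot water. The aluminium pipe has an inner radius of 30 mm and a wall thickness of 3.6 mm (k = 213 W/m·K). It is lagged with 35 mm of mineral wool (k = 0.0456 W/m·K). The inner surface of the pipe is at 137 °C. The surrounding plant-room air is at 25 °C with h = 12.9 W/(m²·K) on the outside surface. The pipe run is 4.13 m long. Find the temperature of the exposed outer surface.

T ≈ 32.5 °C

For a radial system each layer contributes R = ln(r_out/r_in)/(2πkL); films add R = 1/(hA).
R_aluminium pipe wall = ln(33.6/30)/(2π×213×4.13) = 2.05×10^-5 K/W
R_mineral wool = ln(68.6/33.6)/(2π×0.0456×4.13) = 0.6032 K/W
R_outer film = 1/(h_o·2πr_oL) = 1/(12.9×2π×0.0686×4.13) = 0.04355 K/W
R_total = 0.6468 K/W
Q = ΔT/R_total = 112/0.6468
Q = 173 W
T_interface = T_inner − Q·ΣR(inner→interface) = 137 − 173×0.6032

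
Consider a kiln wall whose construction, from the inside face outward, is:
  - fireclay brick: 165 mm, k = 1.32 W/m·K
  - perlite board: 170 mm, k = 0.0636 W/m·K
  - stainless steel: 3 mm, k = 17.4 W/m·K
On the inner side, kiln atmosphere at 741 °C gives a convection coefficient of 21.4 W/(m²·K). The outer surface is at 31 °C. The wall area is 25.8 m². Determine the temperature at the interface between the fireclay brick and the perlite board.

Series thermal resistances:
R_inner film = 1/(h_i·A) = 1/(21.4×25.8) = 0.001811 K/W
R_fireclay brick = L/(kA) = 0.165/(1.32×25.8) = 0.004845 K/W
R_perlite board = L/(kA) = 0.17/(0.0636×25.8) = 0.1036 K/W
R_stainless steel = L/(kA) = 0.003/(17.4×25.8) = 6.683×10^-6 K/W
R_total = 0.1103 K/W;  Q = ΔT/R_total = 710/0.1103 = 6439 W
T_interface = T_inner − Q·ΣR(inner→interface) = 741 − 6440×0.006656

T ≈ 698 °C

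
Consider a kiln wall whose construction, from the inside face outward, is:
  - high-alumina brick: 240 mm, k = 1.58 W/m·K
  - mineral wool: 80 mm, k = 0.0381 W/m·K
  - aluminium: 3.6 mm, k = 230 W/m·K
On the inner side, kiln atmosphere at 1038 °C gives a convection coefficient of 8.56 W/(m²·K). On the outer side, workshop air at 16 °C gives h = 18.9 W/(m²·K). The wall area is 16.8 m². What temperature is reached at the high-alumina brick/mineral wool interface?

Series thermal resistances:
R_inner film = 1/(h_i·A) = 1/(8.56×16.8) = 0.006954 K/W
R_high-alumina brick = L/(kA) = 0.24/(1.58×16.8) = 0.009042 K/W
R_mineral wool = L/(kA) = 0.08/(0.0381×16.8) = 0.125 K/W
R_aluminium = L/(kA) = 0.0036/(230×16.8) = 9.317×10^-7 K/W
R_outer film = 1/(h_o·A) = 1/(18.9×16.8) = 0.003149 K/W
R_total = 0.1441 K/W;  Q = ΔT/R_total = 1022/0.1441 = 7091 W
T_interface = T_inner − Q·ΣR(inner→interface) = 1038 − 7090×0.016

T ≈ 925 °C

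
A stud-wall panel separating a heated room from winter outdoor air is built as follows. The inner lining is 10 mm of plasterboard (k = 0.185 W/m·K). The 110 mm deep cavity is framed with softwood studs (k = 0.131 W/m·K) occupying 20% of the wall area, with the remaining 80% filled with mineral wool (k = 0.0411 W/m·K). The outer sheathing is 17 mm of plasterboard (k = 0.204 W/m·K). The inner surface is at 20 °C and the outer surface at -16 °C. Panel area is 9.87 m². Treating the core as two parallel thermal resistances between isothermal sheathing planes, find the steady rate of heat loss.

Sheathing layers in series; stud and cavity paths in parallel between them.
R_inner = 0.01/(0.185×9.87) = 0.005477 K/W
R_stud  = 0.11/(0.131×0.2×9.87) = 0.4254 K/W
R_cav   = 0.11/(0.0411×0.8×9.87) = 0.339 K/W
1/R_core = 1/R_stud + 1/R_cav → R_core = 0.1886 K/W
R_outer = 0.017/(0.204×9.87) = 0.008443 K/W
R_total = 0.2026 K/W
Q = ΔT/R_total = 36/0.2026

Q ≈ 178 W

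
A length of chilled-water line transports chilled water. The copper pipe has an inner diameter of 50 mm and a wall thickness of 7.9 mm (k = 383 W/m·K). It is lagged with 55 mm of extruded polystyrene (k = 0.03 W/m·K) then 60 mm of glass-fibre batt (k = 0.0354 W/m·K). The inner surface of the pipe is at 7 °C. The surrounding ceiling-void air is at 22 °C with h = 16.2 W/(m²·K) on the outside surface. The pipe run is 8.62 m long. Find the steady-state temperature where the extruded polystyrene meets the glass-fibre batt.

Treating each annulus and film as a series resistance:
R_copper pipe wall = ln(32.9/25)/(2π×383×8.62) = 1.324×10^-5 K/W
R_extruded polystyrene = ln(87.9/32.9)/(2π×0.03×8.62) = 0.6048 K/W
R_glass-fibre batt = ln(147.9/87.9)/(2π×0.0354×8.62) = 0.2714 K/W
R_outer film = 1/(h_o·2πr_oL) = 1/(16.2×2π×0.1479×8.62) = 0.007706 K/W
R_total = 0.8839 K/W
Q = ΔT/R_total = 15/0.8839
Q = 17 W
T_interface = T_inner + Q·ΣR(inner→interface) = 7 + 17×0.6048

T ≈ 17.3 °C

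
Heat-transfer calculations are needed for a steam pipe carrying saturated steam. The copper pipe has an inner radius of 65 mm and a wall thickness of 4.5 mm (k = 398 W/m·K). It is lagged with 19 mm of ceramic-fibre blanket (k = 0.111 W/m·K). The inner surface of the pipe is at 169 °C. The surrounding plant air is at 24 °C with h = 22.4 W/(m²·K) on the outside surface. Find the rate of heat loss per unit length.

For a radial system each layer contributes R = ln(r_out/r_in)/(2πkL); films add R = 1/(hA).
R_copper pipe wall = ln(69.5/65)/(2π×398×1) = 2.677×10^-5 K/W
R_ceramic-fibre blanket = ln(88.5/69.5)/(2π×0.111×1) = 0.3465 K/W
R_outer film = 1/(h_o·2πr_oL) = 1/(22.4×2π×0.0885×1) = 0.08028 K/W
R_total = 0.4268 K/W
Q = ΔT/R_total = 145/0.4268

q′ ≈ 340 W/m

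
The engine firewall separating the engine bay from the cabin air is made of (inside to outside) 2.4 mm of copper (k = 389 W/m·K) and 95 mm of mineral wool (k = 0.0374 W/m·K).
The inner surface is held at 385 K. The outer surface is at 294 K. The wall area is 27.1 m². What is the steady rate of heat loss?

Series thermal resistances:
R_copper = L/(kA) = 0.0024/(389×27.1) = 2.277×10^-7 K/W
R_mineral wool = L/(kA) = 0.095/(0.0374×27.1) = 0.09373 K/W
R_total = 0.09373 K/W
Q = ΔT / R_total = 91 / 0.09373

Q ≈ 971 W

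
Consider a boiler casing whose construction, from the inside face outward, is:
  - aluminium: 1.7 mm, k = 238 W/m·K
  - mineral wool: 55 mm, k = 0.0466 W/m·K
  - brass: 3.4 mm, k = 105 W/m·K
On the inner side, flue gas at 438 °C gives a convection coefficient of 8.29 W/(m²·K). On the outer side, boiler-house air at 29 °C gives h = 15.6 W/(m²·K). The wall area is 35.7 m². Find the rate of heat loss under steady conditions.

Series thermal resistances:
R_inner film = 1/(h_i·A) = 1/(8.29×35.7) = 0.003379 K/W
R_aluminium = L/(kA) = 0.0017/(238×35.7) = 2.001×10^-7 K/W
R_mineral wool = L/(kA) = 0.055/(0.0466×35.7) = 0.03306 K/W
R_brass = L/(kA) = 0.0034/(105×35.7) = 9.07×10^-7 K/W
R_outer film = 1/(h_o·A) = 1/(15.6×35.7) = 0.001796 K/W
R_total = 0.03824 K/W
Q = ΔT / R_total = 409 / 0.03824

Q ≈ 10700 W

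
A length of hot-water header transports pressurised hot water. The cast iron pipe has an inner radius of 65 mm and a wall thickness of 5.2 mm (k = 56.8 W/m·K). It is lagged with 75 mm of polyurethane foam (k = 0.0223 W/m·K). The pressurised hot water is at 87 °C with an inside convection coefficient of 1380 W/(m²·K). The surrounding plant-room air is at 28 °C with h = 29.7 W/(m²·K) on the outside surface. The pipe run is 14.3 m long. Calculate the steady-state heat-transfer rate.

Q ≈ 161 W

For a radial system each layer contributes R = ln(r_out/r_in)/(2πkL); films add R = 1/(hA).
R_inner film = 1/(h_i·2πr₁L) = 1/(1380×2π×0.065×14.3) = 1.241×10^-4 K/W
R_cast iron pipe wall = ln(70.2/65)/(2π×56.8×14.3) = 1.508×10^-5 K/W
R_polyurethane foam = ln(145.2/70.2)/(2π×0.0223×14.3) = 0.3627 K/W
R_outer film = 1/(h_o·2πr_oL) = 1/(29.7×2π×0.1452×14.3) = 0.002581 K/W
R_total = 0.3654 K/W
Q = ΔT/R_total = 59/0.3654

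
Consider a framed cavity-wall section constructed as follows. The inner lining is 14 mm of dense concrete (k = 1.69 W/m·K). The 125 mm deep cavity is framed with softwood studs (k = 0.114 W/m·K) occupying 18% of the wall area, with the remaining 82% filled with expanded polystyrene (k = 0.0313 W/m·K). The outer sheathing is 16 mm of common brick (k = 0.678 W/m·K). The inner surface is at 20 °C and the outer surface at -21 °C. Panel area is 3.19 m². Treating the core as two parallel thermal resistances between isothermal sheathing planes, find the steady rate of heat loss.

Sheathing layers in series; stud and cavity paths in parallel between them.
R_inner = 0.014/(1.69×3.19) = 0.002597 K/W
R_stud  = 0.125/(0.114×0.18×3.19) = 1.91 K/W
R_cav   = 0.125/(0.0313×0.82×3.19) = 1.527 K/W
1/R_core = 1/R_stud + 1/R_cav → R_core = 0.8484 K/W
R_outer = 0.016/(0.678×3.19) = 0.007398 K/W
R_total = 0.8584 K/W
Q = ΔT/R_total = 41/0.8584

Q ≈ 47.8 W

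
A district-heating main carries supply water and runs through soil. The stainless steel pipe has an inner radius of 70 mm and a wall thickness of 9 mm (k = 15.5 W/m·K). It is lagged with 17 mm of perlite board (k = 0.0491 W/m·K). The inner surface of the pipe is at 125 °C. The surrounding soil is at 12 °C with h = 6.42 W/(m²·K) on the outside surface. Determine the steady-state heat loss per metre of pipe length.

q′ ≈ 127 W/m

Per-layer cylindrical resistances, series-summed:
R_stainless steel pipe wall = ln(79/70)/(2π×15.5×1) = 0.001242 K/W
R_perlite board = ln(96/79)/(2π×0.0491×1) = 0.6318 K/W
R_outer film = 1/(h_o·2πr_oL) = 1/(6.42×2π×0.096×1) = 0.2582 K/W
R_total = 0.8912 K/W
Q = ΔT/R_total = 113/0.8912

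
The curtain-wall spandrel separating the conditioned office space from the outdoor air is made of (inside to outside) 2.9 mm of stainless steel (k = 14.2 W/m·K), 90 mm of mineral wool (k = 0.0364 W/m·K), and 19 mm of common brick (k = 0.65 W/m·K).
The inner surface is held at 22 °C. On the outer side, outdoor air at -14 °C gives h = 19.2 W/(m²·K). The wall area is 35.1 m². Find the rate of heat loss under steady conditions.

Q ≈ 495 W

Thermal resistances in series:
R_stainless steel = L/(kA) = 0.0029/(14.2×35.1) = 5.818×10^-6 K/W
R_mineral wool = L/(kA) = 0.09/(0.0364×35.1) = 0.07044 K/W
R_common brick = L/(kA) = 0.019/(0.65×35.1) = 8.328×10^-4 K/W
R_outer film = 1/(h_o·A) = 1/(19.2×35.1) = 0.001484 K/W
R_total = 0.07276 K/W
Q = ΔT / R_total = 36 / 0.07276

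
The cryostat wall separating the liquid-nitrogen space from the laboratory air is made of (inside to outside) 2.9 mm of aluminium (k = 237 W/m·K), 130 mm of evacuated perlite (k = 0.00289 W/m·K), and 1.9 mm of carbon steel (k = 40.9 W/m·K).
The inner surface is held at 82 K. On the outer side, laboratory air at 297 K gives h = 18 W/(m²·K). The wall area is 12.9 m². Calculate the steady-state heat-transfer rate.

Q ≈ 61.6 W

Using the resistance-network approach (series):
R_aluminium = L/(kA) = 0.0029/(237×12.9) = 9.485×10^-7 K/W
R_evacuated perlite = L/(kA) = 0.13/(0.00289×12.9) = 3.487 K/W
R_carbon steel = L/(kA) = 0.0019/(40.9×12.9) = 3.601×10^-6 K/W
R_outer film = 1/(h_o·A) = 1/(18×12.9) = 0.004307 K/W
R_total = 3.491 K/W
Q = ΔT / R_total = 215 / 3.491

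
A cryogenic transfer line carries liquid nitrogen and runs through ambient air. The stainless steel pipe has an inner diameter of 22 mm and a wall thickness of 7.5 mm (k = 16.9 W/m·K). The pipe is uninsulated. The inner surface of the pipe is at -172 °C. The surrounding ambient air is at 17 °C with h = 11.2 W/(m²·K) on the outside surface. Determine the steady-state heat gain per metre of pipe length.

q′ ≈ 244 W/m

Radial resistances (cylindrical: R_cond = ln(r_o/r_i)/(2πkL), R_conv = 1/(h·2πrL)):
R_stainless steel pipe wall = ln(18.5/11)/(2π×16.9×1) = 0.004896 K/W
R_outer film = 1/(h_o·2πr_oL) = 1/(11.2×2π×0.0185×1) = 0.7681 K/W
R_total = 0.773 K/W
Q = ΔT/R_total = 189/0.773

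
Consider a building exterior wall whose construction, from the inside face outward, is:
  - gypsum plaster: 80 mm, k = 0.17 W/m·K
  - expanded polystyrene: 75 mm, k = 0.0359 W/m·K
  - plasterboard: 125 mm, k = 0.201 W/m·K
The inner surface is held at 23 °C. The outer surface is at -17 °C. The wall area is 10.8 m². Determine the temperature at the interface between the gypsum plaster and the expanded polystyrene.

Series thermal resistances:
R_gypsum plaster = L/(kA) = 0.08/(0.17×10.8) = 0.04357 K/W
R_expanded polystyrene = L/(kA) = 0.075/(0.0359×10.8) = 0.1934 K/W
R_plasterboard = L/(kA) = 0.125/(0.201×10.8) = 0.05758 K/W
R_total = 0.2946 K/W;  Q = ΔT/R_total = 40/0.2946 = 135.8 W
T_interface = T_inner − Q·ΣR(inner→interface) = 23 − 136×0.04357

T ≈ 17.1 °C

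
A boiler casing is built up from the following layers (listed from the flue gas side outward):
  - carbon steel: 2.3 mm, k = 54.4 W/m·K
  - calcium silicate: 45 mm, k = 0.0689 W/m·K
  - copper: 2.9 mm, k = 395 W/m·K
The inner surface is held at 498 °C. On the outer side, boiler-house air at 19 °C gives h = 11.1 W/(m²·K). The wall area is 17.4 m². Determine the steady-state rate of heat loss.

Q ≈ 11200 W

Treating each layer as a thermal resistance in series:
R_carbon steel = L/(kA) = 0.0023/(54.4×17.4) = 2.43×10^-6 K/W
R_calcium silicate = L/(kA) = 0.045/(0.0689×17.4) = 0.03754 K/W
R_copper = L/(kA) = 0.0029/(395×17.4) = 4.219×10^-7 K/W
R_outer film = 1/(h_o·A) = 1/(11.1×17.4) = 0.005178 K/W
R_total = 0.04272 K/W
Q = ΔT / R_total = 479 / 0.04272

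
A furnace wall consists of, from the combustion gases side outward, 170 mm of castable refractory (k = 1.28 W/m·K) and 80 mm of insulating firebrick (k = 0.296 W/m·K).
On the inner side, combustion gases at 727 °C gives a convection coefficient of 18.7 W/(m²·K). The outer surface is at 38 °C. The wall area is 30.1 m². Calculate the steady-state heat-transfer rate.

Q ≈ 45400 W

Thermal resistances in series:
R_inner film = 1/(h_i·A) = 1/(18.7×30.1) = 0.001777 K/W
R_castable refractory = L/(kA) = 0.17/(1.28×30.1) = 0.004412 K/W
R_insulating firebrick = L/(kA) = 0.08/(0.296×30.1) = 0.008979 K/W
R_total = 0.01517 K/W
Q = ΔT / R_total = 689 / 0.01517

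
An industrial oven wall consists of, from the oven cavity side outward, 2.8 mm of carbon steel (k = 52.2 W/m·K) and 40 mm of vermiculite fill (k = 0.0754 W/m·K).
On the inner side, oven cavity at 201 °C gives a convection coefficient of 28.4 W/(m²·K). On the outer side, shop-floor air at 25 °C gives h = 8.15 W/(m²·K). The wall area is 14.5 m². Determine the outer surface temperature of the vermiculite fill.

Series thermal resistances:
R_inner film = 1/(h_i·A) = 1/(28.4×14.5) = 0.002428 K/W
R_carbon steel = L/(kA) = 0.0028/(52.2×14.5) = 3.699×10^-6 K/W
R_vermiculite fill = L/(kA) = 0.04/(0.0754×14.5) = 0.03659 K/W
R_outer film = 1/(h_o·A) = 1/(8.15×14.5) = 0.008462 K/W
R_total = 0.04748 K/W;  Q = ΔT/R_total = 176/0.04748 = 3707 W
T_interface = T_inner − Q·ΣR(inner→interface) = 201 − 3710×0.03902

T ≈ 56.4 °C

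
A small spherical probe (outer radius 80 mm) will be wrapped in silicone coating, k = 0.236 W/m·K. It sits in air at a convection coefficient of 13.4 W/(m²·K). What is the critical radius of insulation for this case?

r_cr ≈ 35.2 mm

For a sphere r_cr = 2k/h = 2×0.236/13.4
r_cr = 35.2 mm; since the bare radius (80 mm) is above r_cr, any added insulation will reduce heat loss.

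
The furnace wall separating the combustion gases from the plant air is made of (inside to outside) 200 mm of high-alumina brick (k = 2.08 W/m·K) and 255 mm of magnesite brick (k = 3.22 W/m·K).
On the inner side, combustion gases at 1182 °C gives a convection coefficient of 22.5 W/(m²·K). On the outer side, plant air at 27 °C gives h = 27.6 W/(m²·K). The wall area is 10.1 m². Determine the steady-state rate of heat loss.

Q ≈ 45600 W

Using the resistance-network approach (series):
R_inner film = 1/(h_i·A) = 1/(22.5×10.1) = 0.0044 K/W
R_high-alumina brick = L/(kA) = 0.2/(2.08×10.1) = 0.00952 K/W
R_magnesite brick = L/(kA) = 0.255/(3.22×10.1) = 0.007841 K/W
R_outer film = 1/(h_o·A) = 1/(27.6×10.1) = 0.003587 K/W
R_total = 0.02535 K/W
Q = ΔT / R_total = 1155 / 0.02535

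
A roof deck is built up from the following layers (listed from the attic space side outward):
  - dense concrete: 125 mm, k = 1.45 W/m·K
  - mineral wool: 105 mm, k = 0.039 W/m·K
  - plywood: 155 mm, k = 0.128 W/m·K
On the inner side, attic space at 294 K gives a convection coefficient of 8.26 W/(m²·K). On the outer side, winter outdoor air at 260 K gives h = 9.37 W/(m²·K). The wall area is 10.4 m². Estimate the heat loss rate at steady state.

Q ≈ 83.8 W

Treating each layer as a thermal resistance in series:
R_inner film = 1/(h_i·A) = 1/(8.26×10.4) = 0.01164 K/W
R_dense concrete = L/(kA) = 0.125/(1.45×10.4) = 0.008289 K/W
R_mineral wool = L/(kA) = 0.105/(0.039×10.4) = 0.2589 K/W
R_plywood = L/(kA) = 0.155/(0.128×10.4) = 0.1164 K/W
R_outer film = 1/(h_o·A) = 1/(9.37×10.4) = 0.01026 K/W
R_total = 0.4055 K/W
Q = ΔT / R_total = 34 / 0.4055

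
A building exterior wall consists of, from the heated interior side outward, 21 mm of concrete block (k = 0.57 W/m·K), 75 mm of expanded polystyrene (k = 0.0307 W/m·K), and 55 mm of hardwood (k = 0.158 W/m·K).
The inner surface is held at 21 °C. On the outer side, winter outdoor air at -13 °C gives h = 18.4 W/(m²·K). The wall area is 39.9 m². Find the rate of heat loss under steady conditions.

Treating each layer as a thermal resistance in series:
R_concrete block = L/(kA) = 0.021/(0.57×39.9) = 9.234×10^-4 K/W
R_expanded polystyrene = L/(kA) = 0.075/(0.0307×39.9) = 0.06123 K/W
R_hardwood = L/(kA) = 0.055/(0.158×39.9) = 0.008724 K/W
R_outer film = 1/(h_o·A) = 1/(18.4×39.9) = 0.001362 K/W
R_total = 0.07224 K/W
Q = ΔT / R_total = 34 / 0.07224

Q ≈ 471 W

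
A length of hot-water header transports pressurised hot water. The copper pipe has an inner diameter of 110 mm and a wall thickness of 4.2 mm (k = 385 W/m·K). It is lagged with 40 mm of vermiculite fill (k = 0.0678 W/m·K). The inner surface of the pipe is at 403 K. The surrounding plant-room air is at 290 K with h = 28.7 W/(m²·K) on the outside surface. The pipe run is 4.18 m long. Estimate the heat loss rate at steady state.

Q ≈ 373 W

Per-layer cylindrical resistances, series-summed:
R_copper pipe wall = ln(59.2/55)/(2π×385×4.18) = 7.278×10^-6 K/W
R_vermiculite fill = ln(99.2/59.2)/(2π×0.0678×4.18) = 0.2899 K/W
R_outer film = 1/(h_o·2πr_oL) = 1/(28.7×2π×0.0992×4.18) = 0.01337 K/W
R_total = 0.3033 K/W
Q = ΔT/R_total = 113/0.3033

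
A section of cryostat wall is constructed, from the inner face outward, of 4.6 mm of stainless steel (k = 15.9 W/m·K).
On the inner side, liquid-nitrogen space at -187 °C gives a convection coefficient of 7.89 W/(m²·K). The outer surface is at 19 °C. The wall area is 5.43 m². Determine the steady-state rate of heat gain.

Q ≈ 8810 W

Series thermal resistances:
R_inner film = 1/(h_i·A) = 1/(7.89×5.43) = 0.02334 K/W
R_stainless steel = L/(kA) = 0.0046/(15.9×5.43) = 5.328×10^-5 K/W
R_total = 0.02339 K/W
Q = ΔT / R_total = 206 / 0.02339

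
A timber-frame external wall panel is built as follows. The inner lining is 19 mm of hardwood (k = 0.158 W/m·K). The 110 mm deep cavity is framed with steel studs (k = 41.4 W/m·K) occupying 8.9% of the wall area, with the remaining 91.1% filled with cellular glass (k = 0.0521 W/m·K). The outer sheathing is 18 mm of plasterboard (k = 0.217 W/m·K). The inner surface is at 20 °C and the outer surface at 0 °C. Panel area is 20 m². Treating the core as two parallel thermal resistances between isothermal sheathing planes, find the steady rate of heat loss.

Sheathing layers in series; stud and cavity paths in parallel between them.
R_inner = 0.019/(0.158×20) = 0.006013 K/W
R_stud  = 0.11/(41.4×0.089×20) = 0.001493 K/W
R_cav   = 0.11/(0.0521×0.911×20) = 0.1159 K/W
1/R_core = 1/R_stud + 1/R_cav → R_core = 0.001474 K/W
R_outer = 0.018/(0.217×20) = 0.004147 K/W
R_total = 0.01163 K/W
Q = ΔT/R_total = 20/0.01163

Q ≈ 1720 W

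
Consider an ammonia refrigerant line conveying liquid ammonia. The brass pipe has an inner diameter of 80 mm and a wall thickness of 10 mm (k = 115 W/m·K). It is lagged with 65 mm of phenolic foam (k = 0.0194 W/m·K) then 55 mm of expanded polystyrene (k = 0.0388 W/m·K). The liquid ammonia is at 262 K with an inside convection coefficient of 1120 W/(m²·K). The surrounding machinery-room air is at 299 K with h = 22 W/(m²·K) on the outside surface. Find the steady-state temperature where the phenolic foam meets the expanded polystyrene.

T ≈ 292 K

Cylindrical conduction, so R = ln(r₂/r₁)/(2πkL) per layer, in series:
R_inner film = 1/(h_i·2πr₁L) = 1/(1120×2π×0.04×1) = 0.003553 K/W
R_brass pipe wall = ln(50/40)/(2π×115×1) = 3.088×10^-4 K/W
R_phenolic foam = ln(115/50)/(2π×0.0194×1) = 6.833 K/W
R_expanded polystyrene = ln(170/115)/(2π×0.0388×1) = 1.603 K/W
R_outer film = 1/(h_o·2πr_oL) = 1/(22×2π×0.17×1) = 0.04255 K/W
R_total = 8.483 K/W
Q = ΔT/R_total = 37/8.483
Q = 4.36 W/m
T_interface = T_inner + Q·ΣR(inner→interface) = 262 + 4.36×6.837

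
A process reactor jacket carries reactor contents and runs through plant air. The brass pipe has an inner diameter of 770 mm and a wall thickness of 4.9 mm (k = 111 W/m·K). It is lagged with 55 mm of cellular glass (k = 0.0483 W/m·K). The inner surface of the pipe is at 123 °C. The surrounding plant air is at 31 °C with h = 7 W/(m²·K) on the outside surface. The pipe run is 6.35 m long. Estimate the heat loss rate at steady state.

Cylindrical conduction, so R = ln(r₂/r₁)/(2πkL) per layer, in series:
R_brass pipe wall = ln(389.9/385)/(2π×111×6.35) = 2.856×10^-6 K/W
R_cellular glass = ln(444.9/389.9)/(2π×0.0483×6.35) = 0.06848 K/W
R_outer film = 1/(h_o·2πr_oL) = 1/(7×2π×0.4449×6.35) = 0.008048 K/W
R_total = 0.07653 K/W
Q = ΔT/R_total = 92/0.07653

Q ≈ 1200 W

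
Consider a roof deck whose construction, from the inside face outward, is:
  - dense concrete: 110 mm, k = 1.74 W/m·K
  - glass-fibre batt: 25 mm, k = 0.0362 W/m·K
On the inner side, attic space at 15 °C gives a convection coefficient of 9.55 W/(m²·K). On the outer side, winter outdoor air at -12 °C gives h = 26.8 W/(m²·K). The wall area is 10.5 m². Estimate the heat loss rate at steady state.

Q ≈ 316 W

Thermal resistances in series:
R_inner film = 1/(h_i·A) = 1/(9.55×10.5) = 0.009973 K/W
R_dense concrete = L/(kA) = 0.11/(1.74×10.5) = 0.006021 K/W
R_glass-fibre batt = L/(kA) = 0.025/(0.0362×10.5) = 0.06577 K/W
R_outer film = 1/(h_o·A) = 1/(26.8×10.5) = 0.003554 K/W
R_total = 0.08532 K/W
Q = ΔT / R_total = 27 / 0.08532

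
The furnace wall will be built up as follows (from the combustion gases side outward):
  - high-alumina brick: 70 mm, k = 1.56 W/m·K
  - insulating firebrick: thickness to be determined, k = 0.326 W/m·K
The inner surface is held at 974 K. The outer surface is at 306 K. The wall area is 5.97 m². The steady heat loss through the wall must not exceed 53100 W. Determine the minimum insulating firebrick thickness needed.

L ≈ 9.86 mm

Thermal resistances in series:
R_high-alumina brick = L/(kA) = 0.07/(1.56×5.97) = 0.007516 K/W
Sum of the known resistances R_other = 0.007516 K/W
Required total resistance R_tot = ΔT/Q_allow = 668/53100 = 0.01258 K/W
R_insulating firebrick = R_tot − R_other = 0.005064 K/W
L = R·k·A = 0.005064×0.326×5.97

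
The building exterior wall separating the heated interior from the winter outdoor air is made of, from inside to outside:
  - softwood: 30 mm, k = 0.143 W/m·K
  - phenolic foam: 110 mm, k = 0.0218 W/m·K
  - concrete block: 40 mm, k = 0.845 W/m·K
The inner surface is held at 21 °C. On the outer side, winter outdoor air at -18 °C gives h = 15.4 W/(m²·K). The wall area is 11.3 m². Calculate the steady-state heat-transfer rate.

Q ≈ 82.1 W

Using the resistance-network approach (series):
R_softwood = L/(kA) = 0.03/(0.143×11.3) = 0.01857 K/W
R_phenolic foam = L/(kA) = 0.11/(0.0218×11.3) = 0.4465 K/W
R_concrete block = L/(kA) = 0.04/(0.845×11.3) = 0.004189 K/W
R_outer film = 1/(h_o·A) = 1/(15.4×11.3) = 0.005746 K/W
R_total = 0.475 K/W
Q = ΔT / R_total = 39 / 0.475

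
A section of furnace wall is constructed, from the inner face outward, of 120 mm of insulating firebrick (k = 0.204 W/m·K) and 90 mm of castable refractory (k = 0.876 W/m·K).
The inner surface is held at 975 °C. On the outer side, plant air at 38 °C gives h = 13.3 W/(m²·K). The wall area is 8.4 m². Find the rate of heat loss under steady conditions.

Thermal resistances in series:
R_insulating firebrick = L/(kA) = 0.12/(0.204×8.4) = 0.07003 K/W
R_castable refractory = L/(kA) = 0.09/(0.876×8.4) = 0.01223 K/W
R_outer film = 1/(h_o·A) = 1/(13.3×8.4) = 0.008951 K/W
R_total = 0.09121 K/W
Q = ΔT / R_total = 937 / 0.09121

Q ≈ 10300 W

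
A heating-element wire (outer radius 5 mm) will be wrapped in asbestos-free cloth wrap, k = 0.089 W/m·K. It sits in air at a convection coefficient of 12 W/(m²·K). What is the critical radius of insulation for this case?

For a cylinder r_cr = k/h = 0.089/12
r_cr = 7.42 mm; since the bare radius (5 mm) is below r_cr, adding a thin layer of insulation will *increase* heat loss.

r_cr ≈ 7.42 mm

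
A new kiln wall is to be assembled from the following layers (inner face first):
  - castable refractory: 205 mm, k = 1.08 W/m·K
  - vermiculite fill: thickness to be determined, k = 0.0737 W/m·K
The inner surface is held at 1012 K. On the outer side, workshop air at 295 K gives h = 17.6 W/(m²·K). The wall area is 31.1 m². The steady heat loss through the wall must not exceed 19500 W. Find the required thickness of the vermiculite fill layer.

Model the wall as resistances in series:
R_castable refractory = L/(kA) = 0.205/(1.08×31.1) = 0.006103 K/W
R_outer film = 1/(h_o·A) = 1/(17.6×31.1) = 0.001827 K/W
Sum of the known resistances R_other = 0.00793 K/W
Required total resistance R_tot = ΔT/Q_allow = 717/19500 = 0.03677 K/W
R_vermiculite fill = R_tot − R_other = 0.02884 K/W
L = R·k·A = 0.02884×0.0737×31.1

L ≈ 66.1 mm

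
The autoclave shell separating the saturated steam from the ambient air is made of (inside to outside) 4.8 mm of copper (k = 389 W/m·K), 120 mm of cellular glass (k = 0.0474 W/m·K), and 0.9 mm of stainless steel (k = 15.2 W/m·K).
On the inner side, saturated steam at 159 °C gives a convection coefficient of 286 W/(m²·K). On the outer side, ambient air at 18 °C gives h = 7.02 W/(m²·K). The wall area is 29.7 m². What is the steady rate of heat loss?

Q ≈ 1560 W

Using the resistance-network approach (series):
R_inner film = 1/(h_i·A) = 1/(286×29.7) = 1.177×10^-4 K/W
R_copper = L/(kA) = 0.0048/(389×29.7) = 4.155×10^-7 K/W
R_cellular glass = L/(kA) = 0.12/(0.0474×29.7) = 0.08524 K/W
R_stainless steel = L/(kA) = 0.0009/(15.2×29.7) = 1.994×10^-6 K/W
R_outer film = 1/(h_o·A) = 1/(7.02×29.7) = 0.004796 K/W
R_total = 0.09016 K/W
Q = ΔT / R_total = 141 / 0.09016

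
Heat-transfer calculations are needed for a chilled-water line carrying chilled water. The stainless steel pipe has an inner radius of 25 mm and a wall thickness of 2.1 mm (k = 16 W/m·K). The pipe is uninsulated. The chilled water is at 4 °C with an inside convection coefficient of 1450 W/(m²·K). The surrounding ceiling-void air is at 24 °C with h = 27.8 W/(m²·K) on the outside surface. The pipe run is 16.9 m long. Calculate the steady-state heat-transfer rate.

Q ≈ 1560 W

Cylindrical conduction, so R = ln(r₂/r₁)/(2πkL) per layer, in series:
R_inner film = 1/(h_i·2πr₁L) = 1/(1450×2π×0.025×16.9) = 2.598×10^-4 K/W
R_stainless steel pipe wall = ln(27.1/25)/(2π×16×16.9) = 4.747×10^-5 K/W
R_outer film = 1/(h_o·2πr_oL) = 1/(27.8×2π×0.0271×16.9) = 0.0125 K/W
R_total = 0.01281 K/W
Q = ΔT/R_total = 20/0.01281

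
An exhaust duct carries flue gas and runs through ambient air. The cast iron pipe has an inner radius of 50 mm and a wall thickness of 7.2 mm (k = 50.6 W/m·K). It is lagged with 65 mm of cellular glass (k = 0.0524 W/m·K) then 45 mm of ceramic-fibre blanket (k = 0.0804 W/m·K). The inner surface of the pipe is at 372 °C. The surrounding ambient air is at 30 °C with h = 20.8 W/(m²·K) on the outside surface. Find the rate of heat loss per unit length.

Treating each annulus and film as a series resistance:
R_cast iron pipe wall = ln(57.2/50)/(2π×50.6×1) = 4.231×10^-4 K/W
R_cellular glass = ln(122.2/57.2)/(2π×0.0524×1) = 2.306 K/W
R_ceramic-fibre blanket = ln(167.2/122.2)/(2π×0.0804×1) = 0.6206 K/W
R_outer film = 1/(h_o·2πr_oL) = 1/(20.8×2π×0.1672×1) = 0.04576 K/W
R_total = 2.972 K/W
Q = ΔT/R_total = 342/2.972

q′ ≈ 115 W/m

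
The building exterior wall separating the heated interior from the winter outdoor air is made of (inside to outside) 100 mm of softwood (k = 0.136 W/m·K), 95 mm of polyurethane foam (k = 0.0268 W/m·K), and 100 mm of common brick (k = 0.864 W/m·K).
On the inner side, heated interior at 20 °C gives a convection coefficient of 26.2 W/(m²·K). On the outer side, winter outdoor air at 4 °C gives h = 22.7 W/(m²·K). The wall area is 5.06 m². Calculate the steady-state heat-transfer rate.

Q ≈ 18.1 W

Using the resistance-network approach (series):
R_inner film = 1/(h_i·A) = 1/(26.2×5.06) = 0.007543 K/W
R_softwood = L/(kA) = 0.1/(0.136×5.06) = 0.1453 K/W
R_polyurethane foam = L/(kA) = 0.095/(0.0268×5.06) = 0.7005 K/W
R_common brick = L/(kA) = 0.1/(0.864×5.06) = 0.02287 K/W
R_outer film = 1/(h_o·A) = 1/(22.7×5.06) = 0.008706 K/W
R_total = 0.885 K/W
Q = ΔT / R_total = 16 / 0.885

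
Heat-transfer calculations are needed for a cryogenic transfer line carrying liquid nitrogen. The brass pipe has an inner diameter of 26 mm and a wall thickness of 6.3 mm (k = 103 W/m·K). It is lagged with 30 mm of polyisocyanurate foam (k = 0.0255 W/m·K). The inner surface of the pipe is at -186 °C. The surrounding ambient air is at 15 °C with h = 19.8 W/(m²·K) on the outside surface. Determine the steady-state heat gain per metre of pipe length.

q′ ≈ 33.4 W/m

Cylindrical conduction, so R = ln(r₂/r₁)/(2πkL) per layer, in series:
R_brass pipe wall = ln(19.3/13)/(2π×103×1) = 6.106×10^-4 K/W
R_polyisocyanurate foam = ln(49.3/19.3)/(2π×0.0255×1) = 5.853 K/W
R_outer film = 1/(h_o·2πr_oL) = 1/(19.8×2π×0.0493×1) = 0.163 K/W
R_total = 6.017 K/W
Q = ΔT/R_total = 201/6.017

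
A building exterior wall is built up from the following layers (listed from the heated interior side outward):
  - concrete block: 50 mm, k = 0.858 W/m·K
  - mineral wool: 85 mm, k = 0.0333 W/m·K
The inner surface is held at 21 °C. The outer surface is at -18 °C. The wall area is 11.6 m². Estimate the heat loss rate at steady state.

Model the wall as resistances in series:
R_concrete block = L/(kA) = 0.05/(0.858×11.6) = 0.005024 K/W
R_mineral wool = L/(kA) = 0.085/(0.0333×11.6) = 0.22 K/W
R_total = 0.2251 K/W
Q = ΔT / R_total = 39 / 0.2251

Q ≈ 173 W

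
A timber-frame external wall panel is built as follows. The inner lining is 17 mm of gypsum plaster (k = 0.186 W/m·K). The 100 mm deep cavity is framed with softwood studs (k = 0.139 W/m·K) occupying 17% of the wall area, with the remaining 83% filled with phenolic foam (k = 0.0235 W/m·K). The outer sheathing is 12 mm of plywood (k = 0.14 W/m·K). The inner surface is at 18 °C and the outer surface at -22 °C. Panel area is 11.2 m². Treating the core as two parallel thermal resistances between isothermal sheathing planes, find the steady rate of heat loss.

Q ≈ 180 W

Sheathing layers in series; stud and cavity paths in parallel between them.
R_inner = 0.017/(0.186×11.2) = 0.008161 K/W
R_stud  = 0.1/(0.139×0.17×11.2) = 0.3778 K/W
R_cav   = 0.1/(0.0235×0.83×11.2) = 0.4578 K/W
1/R_core = 1/R_stud + 1/R_cav → R_core = 0.207 K/W
R_outer = 0.012/(0.14×11.2) = 0.007653 K/W
R_total = 0.2228 K/W
Q = ΔT/R_total = 40/0.2228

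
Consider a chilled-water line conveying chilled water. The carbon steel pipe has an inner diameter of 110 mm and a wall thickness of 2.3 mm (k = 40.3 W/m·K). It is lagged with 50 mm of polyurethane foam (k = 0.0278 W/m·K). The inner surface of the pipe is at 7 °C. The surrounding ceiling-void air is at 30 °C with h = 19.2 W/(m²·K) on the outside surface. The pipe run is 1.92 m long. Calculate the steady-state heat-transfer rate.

Radial resistances (cylindrical: R_cond = ln(r_o/r_i)/(2πkL), R_conv = 1/(h·2πrL)):
R_carbon steel pipe wall = ln(57.3/55)/(2π×40.3×1.92) = 8.427×10^-5 K/W
R_polyurethane foam = ln(107.3/57.3)/(2π×0.0278×1.92) = 1.871 K/W
R_outer film = 1/(h_o·2πr_oL) = 1/(19.2×2π×0.1073×1.92) = 0.04024 K/W
R_total = 1.911 K/W
Q = ΔT/R_total = 23/1.911

Q ≈ 12 W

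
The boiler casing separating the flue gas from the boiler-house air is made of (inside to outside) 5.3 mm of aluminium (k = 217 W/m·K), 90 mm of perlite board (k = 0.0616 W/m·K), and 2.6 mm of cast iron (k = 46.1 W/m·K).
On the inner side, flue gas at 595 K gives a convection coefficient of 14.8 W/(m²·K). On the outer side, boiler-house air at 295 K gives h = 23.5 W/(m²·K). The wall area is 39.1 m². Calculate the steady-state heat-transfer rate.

Thermal resistances in series:
R_inner film = 1/(h_i·A) = 1/(14.8×39.1) = 0.001728 K/W
R_aluminium = L/(kA) = 0.0053/(217×39.1) = 6.247×10^-7 K/W
R_perlite board = L/(kA) = 0.09/(0.0616×39.1) = 0.03737 K/W
R_cast iron = L/(kA) = 0.0026/(46.1×39.1) = 1.442×10^-6 K/W
R_outer film = 1/(h_o·A) = 1/(23.5×39.1) = 0.001088 K/W
R_total = 0.04019 K/W
Q = ΔT / R_total = 300 / 0.04019

Q ≈ 7470 W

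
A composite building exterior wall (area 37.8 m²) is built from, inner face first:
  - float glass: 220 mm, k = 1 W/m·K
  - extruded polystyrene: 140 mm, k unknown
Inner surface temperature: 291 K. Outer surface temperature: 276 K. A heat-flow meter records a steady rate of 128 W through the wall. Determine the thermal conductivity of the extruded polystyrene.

Treating each layer as a thermal resistance in series:
R_float glass = L/(kA) = 0.22/(1×37.8) = 0.00582 K/W
Sum of known resistances R_other = 0.00582 K/W
Total R = ΔT/Q = 15/128 = 0.1172 K/W
R_extruded polystyrene = R_total − R_other = 0.1114 K/W
k = L/(R·A) = 0.14/(0.1114×37.8)

k ≈ 0.0333 W/(m·K)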